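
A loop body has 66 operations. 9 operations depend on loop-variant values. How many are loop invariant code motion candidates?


Invariant candidates = total - loop-dependent
= 66 - 9 = 57

57


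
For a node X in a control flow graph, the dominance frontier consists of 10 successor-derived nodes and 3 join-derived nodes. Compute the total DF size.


DF(X) = direct successor contributions + join point contributions
= 10 + 3 = 13

13


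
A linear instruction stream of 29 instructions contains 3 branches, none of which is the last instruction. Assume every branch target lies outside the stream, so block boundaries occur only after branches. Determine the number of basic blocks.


With no in-sequence branch targets, the leaders are the first instruction plus the instruction after each branch.
Number of basic blocks = branches + 1
= 3 + 1 = 4

4


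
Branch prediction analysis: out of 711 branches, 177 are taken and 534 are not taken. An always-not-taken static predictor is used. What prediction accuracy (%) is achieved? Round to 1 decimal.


Predictor: always-not-taken
Correct predictions = 534
Accuracy = 534 / 711 * 100 = 75.1%

75.1


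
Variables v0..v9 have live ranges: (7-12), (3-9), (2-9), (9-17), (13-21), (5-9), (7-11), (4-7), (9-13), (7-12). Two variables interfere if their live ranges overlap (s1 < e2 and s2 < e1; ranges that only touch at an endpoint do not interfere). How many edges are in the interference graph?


Check all pairs for overlapping intervals.
Two intervals (s1,e1) and (s2,e2) overlap if s1 < e2 and s2 < e1.
v0 (7-12) vs v1..v9: overlaps v1, v2, v3, v5, v6, v8, v9 -> 7
v1 (3-9) vs v2..v9: overlaps v2, v5, v6, v7, v9 -> 5
v2 (2-9) vs v3..v9: overlaps v5, v6, v7, v9 -> 4
v3 (9-17) vs v4..v9: overlaps v4, v6, v8, v9 -> 4
v4 (13-21) vs v5..v9: overlaps none -> 0
v5 (5-9) vs v6..v9: overlaps v6, v7, v9 -> 3
v6 (7-11) vs v7..v9: overlaps v8, v9 -> 2
v7 (4-7) vs v8..v9: overlaps none -> 0
v8 (9-13) vs v9: overlaps v9 -> 1
Total overlapping pairs = 7 + 5 + 4 + 4 + 0 + 3 + 2 + 0 + 1 = 26

26


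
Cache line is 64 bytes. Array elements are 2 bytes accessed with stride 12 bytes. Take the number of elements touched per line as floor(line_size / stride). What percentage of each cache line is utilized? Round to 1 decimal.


Elements per cache line = floor(64 / 12) = 5
Bytes used = 5 * 2 = 10
Utilization = 10 / 64 * 100 = 15.6%

15.6


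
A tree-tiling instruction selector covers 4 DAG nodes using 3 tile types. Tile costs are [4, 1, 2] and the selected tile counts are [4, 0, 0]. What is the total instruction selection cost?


Total cost = sum(count_i * cost_i)
= 4*4 + 0*1 + 0*2
= 16

16


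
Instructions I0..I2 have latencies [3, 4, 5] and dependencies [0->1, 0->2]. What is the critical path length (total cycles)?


Compute longest path through dependency graph: dist(Ik) = max over predecessors of dist + latency(Ik).
dist(I0) = latency 3 = 3
dist(I1) = dist(I0) + 4 = 3 + 4 = 7
dist(I2) = dist(I0) + 5 = 3 + 5 = 8
Critical path = max dist = 8

8


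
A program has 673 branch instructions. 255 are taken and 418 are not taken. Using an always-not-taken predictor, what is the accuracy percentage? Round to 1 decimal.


Predictor: always-not-taken
Correct predictions = 418
Accuracy = 418 / 673 * 100 = 62.1%

62.1


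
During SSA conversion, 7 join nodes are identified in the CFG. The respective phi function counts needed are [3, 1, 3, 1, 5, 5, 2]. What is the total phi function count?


Total phi functions = sum of phi functions at each join node
= 3 + 1 + 3 + 1 + 5 + 5 + 2 = 20

20


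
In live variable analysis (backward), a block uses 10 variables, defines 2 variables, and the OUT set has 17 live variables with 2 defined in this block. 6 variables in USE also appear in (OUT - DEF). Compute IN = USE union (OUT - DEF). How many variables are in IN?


OUT - DEF: 17 - 2 = 15
|IN| = |USE| + |OUT - DEF| - |USE ∩ (OUT - DEF)| = 10 + 15 - 6 = 19

19


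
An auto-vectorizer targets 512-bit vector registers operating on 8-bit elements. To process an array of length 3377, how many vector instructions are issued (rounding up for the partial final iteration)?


Width = 512 / 8 = 64 elements per vector op
Iterations = ceil(3377 / 64) = 53

53


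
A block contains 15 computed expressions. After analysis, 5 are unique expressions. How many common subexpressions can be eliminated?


CSE count = total expressions - unique expressions
= 15 - 5 = 10

10


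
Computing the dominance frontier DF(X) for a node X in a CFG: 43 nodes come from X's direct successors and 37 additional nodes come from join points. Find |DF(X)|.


DF(X) = direct successor contributions + join point contributions
= 43 + 37 = 80

80


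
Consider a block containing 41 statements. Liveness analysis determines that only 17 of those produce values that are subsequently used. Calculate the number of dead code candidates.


Dead code = total statements - live definitions
= 41 - 17 = 24

24


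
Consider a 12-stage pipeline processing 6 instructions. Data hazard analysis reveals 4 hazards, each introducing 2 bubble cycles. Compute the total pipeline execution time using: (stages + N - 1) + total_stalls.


Base cycles = 12 + 6 - 1 = 17
Total stalls = 4 * 2 = 8
Total = 17 + 8 = 25

25


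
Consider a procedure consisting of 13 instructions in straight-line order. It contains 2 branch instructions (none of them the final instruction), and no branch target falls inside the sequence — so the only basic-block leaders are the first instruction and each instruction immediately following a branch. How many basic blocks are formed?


With no in-sequence branch targets, the leaders are the first instruction plus the instruction after each branch.
Number of basic blocks = branches + 1
= 2 + 1 = 3

3


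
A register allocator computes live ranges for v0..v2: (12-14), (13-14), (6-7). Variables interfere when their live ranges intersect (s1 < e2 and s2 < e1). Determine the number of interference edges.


Check all pairs for overlapping intervals.
Two intervals (s1,e1) and (s2,e2) overlap if s1 < e2 and s2 < e1.
v0 (12-14) vs v1..v2: overlaps v1 -> 1
v1 (13-14) vs v2: overlaps none -> 0
Total overlapping pairs = 1 + 0 = 1

1


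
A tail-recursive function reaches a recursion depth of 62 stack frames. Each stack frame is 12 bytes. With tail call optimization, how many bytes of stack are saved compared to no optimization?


Without TCO: 62 * 12 = 744 bytes
With TCO: reuse 1 frame = 12 bytes
Savings = 744 - 12 = 732

732


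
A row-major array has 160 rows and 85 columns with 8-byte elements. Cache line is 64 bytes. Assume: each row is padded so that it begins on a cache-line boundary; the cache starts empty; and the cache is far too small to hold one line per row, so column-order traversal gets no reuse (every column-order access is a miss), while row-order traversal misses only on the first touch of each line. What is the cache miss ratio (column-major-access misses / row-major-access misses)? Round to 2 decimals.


Each row occupies 85 * 8 = 680 bytes and starts on a line boundary, so it spans ceil(680 / 64) = 11 cache lines.
Row-major traversal misses (one per line touched): 160 * ceil(85 * 8 / 64) = 1760
Column-major traversal misses (no reuse, every access misses): 160 * 85 = 13600
Ratio = 13600 / 1760 = 7.73

7.73


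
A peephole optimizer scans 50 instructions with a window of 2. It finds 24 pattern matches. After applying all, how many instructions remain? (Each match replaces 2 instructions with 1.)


Each match removes 1 instructions.
Total removed = 24 * 1 = 24
Remaining = 50 - 24 = 26

26


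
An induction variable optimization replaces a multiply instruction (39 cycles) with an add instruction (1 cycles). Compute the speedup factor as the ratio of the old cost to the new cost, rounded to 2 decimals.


Ratio = mult_cost / add_cost = 39 / 1 = 39.0

39.0


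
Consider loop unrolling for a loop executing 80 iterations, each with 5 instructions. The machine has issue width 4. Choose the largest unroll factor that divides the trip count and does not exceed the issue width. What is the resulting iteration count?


Largest divisor of 80 <= 4 is 4
New iterations = 80 / 4 = 20

20


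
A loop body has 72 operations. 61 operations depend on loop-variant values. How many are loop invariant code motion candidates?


Invariant candidates = total - loop-dependent
= 72 - 61 = 11

11


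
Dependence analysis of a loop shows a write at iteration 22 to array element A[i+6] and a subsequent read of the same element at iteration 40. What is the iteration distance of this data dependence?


Distance = read iteration - write iteration
= 40 - 22 = 18

18


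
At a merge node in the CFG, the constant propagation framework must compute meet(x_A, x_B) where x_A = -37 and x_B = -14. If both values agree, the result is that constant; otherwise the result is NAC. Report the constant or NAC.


Meet operation: if both paths give the same constant, result is that constant; if they differ, result is NAC (not-a-constant).
Path A: -37, Path B: -14 -> differ
Result: not-a-constant -> NAC

NAC


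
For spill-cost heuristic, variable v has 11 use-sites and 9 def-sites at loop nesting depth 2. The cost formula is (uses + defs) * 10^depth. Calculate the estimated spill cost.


uses + defs = 11 + 9 = 20
10^2 = 100
Spill cost = 20 * 100 = 2000

2000


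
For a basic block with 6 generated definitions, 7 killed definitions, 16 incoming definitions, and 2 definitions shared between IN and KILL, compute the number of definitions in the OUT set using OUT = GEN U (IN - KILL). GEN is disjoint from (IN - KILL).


IN - KILL: 16 - 2 = 14 surviving definitions
OUT = GEN + surviving = 6 + 14 = 20

20


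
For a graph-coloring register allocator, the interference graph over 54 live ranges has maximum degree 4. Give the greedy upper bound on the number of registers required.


Greedy coloring never needs more than (max_degree + 1) colors: when coloring a vertex, at most max_degree neighbors are already colored.
Upper bound = 4 + 1 = 5

5


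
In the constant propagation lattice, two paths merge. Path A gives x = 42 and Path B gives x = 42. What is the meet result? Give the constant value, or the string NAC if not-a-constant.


Meet operation: if both paths give the same constant, result is that constant; if they differ, result is NAC (not-a-constant).
Path A: 42, Path B: 42 -> equal
Result: constant -> 42

42


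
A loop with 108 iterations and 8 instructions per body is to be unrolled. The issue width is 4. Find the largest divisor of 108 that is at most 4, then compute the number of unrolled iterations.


Largest divisor of 108 <= 4 is 4
New iterations = 108 / 4 = 27

27


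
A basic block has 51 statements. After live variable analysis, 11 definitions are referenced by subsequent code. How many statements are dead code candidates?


Dead code = total statements - live definitions
= 51 - 11 = 40

40


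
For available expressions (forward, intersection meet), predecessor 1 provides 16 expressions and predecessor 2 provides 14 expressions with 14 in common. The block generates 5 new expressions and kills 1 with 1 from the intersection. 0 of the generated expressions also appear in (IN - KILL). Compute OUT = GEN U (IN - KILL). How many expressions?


IN = intersection of predecessors = 14
IN - KILL = 14 - 1 = 13
|OUT| = |GEN| + |IN - KILL| - |GEN ∩ (IN - KILL)| = 5 + 13 - 0 = 18

18


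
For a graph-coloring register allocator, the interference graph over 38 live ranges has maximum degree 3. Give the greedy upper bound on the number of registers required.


Greedy coloring never needs more than (max_degree + 1) colors: when coloring a vertex, at most max_degree neighbors are already colored.
Upper bound = 3 + 1 = 4

4


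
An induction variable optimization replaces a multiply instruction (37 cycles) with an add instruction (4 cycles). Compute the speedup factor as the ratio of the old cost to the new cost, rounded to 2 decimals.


Ratio = mult_cost / add_cost = 37 / 4 = 9.25

9.25


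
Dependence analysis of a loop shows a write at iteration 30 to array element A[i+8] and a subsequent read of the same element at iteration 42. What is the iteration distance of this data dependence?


Distance = read iteration - write iteration
= 42 - 30 = 12

12


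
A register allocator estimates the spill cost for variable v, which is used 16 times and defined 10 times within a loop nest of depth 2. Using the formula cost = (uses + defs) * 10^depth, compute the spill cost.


uses + defs = 16 + 10 = 26
10^2 = 100
Spill cost = 26 * 100 = 2600

2600


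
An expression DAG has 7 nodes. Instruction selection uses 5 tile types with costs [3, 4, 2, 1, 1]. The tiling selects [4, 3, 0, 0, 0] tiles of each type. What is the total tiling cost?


Total cost = sum(count_i * cost_i)
= 4*3 + 3*4 + 0*2 + 0*1 + 0*1
= 24

24


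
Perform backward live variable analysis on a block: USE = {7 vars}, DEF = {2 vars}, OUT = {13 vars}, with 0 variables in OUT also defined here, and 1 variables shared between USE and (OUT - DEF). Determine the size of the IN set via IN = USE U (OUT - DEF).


OUT - DEF: 13 - 0 = 13
|IN| = |USE| + |OUT - DEF| - |USE ∩ (OUT - DEF)| = 7 + 13 - 1 = 19

19


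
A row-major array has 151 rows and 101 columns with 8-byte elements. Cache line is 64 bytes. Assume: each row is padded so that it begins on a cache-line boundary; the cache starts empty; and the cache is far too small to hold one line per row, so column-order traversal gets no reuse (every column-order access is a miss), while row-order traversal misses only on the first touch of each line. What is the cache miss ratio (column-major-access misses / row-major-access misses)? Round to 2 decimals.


Each row occupies 101 * 8 = 808 bytes and starts on a line boundary, so it spans ceil(808 / 64) = 13 cache lines.
Row-major traversal misses (one per line touched): 151 * ceil(101 * 8 / 64) = 1963
Column-major traversal misses (no reuse, every access misses): 151 * 101 = 15251
Ratio = 15251 / 1963 = 7.77

7.77


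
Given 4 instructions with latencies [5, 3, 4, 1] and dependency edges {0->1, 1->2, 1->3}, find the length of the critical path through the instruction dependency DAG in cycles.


Compute longest path through dependency graph: dist(Ik) = max over predecessors of dist + latency(Ik).
dist(I0) = latency 5 = 5
dist(I1) = dist(I0) + 3 = 5 + 3 = 8
dist(I2) = dist(I1) + 4 = 8 + 4 = 12
dist(I3) = dist(I1) + 1 = 8 + 1 = 9
Critical path = max dist = 12

12


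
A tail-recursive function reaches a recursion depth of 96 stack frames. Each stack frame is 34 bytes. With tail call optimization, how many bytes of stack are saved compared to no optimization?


Without TCO: 96 * 34 = 3264 bytes
With TCO: reuse 1 frame = 34 bytes
Savings = 3264 - 34 = 3230

3230


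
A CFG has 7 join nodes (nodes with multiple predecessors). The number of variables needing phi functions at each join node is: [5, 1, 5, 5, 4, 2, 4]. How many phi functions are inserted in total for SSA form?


Total phi functions = sum of phi functions at each join node
= 5 + 1 + 5 + 5 + 4 + 2 + 4 = 26

26


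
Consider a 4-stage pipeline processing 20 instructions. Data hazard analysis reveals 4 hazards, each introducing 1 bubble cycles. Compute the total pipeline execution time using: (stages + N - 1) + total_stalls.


Base cycles = 4 + 20 - 1 = 23
Total stalls = 4 * 1 = 4
Total = 23 + 4 = 27

27


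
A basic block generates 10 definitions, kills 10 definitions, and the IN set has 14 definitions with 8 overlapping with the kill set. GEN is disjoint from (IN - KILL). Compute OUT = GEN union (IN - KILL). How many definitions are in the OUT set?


IN - KILL: 14 - 8 = 6 surviving definitions
OUT = GEN + surviving = 10 + 6 = 16

16


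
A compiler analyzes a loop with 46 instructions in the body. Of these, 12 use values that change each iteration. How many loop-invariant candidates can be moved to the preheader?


Invariant candidates = total - loop-dependent
= 46 - 12 = 34

34


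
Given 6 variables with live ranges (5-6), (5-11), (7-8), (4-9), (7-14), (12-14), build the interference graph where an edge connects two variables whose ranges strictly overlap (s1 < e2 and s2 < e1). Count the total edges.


Check all pairs for overlapping intervals.
Two intervals (s1,e1) and (s2,e2) overlap if s1 < e2 and s2 < e1.
v0 (5-6) vs v1..v5: overlaps v1, v3 -> 2
v1 (5-11) vs v2..v5: overlaps v2, v3, v4 -> 3
v2 (7-8) vs v3..v5: overlaps v3, v4 -> 2
v3 (4-9) vs v4..v5: overlaps v4 -> 1
v4 (7-14) vs v5: overlaps v5 -> 1
Total overlapping pairs = 2 + 3 + 2 + 1 + 1 = 9

9


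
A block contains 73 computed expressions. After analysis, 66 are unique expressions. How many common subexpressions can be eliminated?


CSE count = total expressions - unique expressions
= 73 - 66 = 7

7


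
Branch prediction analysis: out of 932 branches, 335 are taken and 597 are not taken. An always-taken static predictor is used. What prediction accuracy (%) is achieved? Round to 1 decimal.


Predictor: always-taken
Correct predictions = 335
Accuracy = 335 / 932 * 100 = 35.9%

35.9


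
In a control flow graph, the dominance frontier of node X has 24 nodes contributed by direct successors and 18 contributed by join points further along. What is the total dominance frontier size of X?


DF(X) = direct successor contributions + join point contributions
= 24 + 18 = 42

42


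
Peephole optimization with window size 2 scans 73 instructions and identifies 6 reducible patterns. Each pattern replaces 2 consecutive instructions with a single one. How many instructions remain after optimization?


Each match removes 1 instructions.
Total removed = 6 * 1 = 6
Remaining = 73 - 6 = 67

67


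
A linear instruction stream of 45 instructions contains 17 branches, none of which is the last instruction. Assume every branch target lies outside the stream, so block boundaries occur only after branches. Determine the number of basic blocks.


With no in-sequence branch targets, the leaders are the first instruction plus the instruction after each branch.
Number of basic blocks = branches + 1
= 17 + 1 = 18

18


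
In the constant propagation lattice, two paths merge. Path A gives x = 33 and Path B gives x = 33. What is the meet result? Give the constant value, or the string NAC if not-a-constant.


Meet operation: if both paths give the same constant, result is that constant; if they differ, result is NAC (not-a-constant).
Path A: 33, Path B: 33 -> equal
Result: constant -> 33

33


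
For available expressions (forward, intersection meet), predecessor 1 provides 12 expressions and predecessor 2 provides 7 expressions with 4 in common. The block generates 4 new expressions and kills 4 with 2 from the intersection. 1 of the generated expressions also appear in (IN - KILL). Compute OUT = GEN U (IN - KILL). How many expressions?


IN = intersection of predecessors = 4
IN - KILL = 4 - 2 = 2
|OUT| = |GEN| + |IN - KILL| - |GEN ∩ (IN - KILL)| = 4 + 2 - 1 = 5

5


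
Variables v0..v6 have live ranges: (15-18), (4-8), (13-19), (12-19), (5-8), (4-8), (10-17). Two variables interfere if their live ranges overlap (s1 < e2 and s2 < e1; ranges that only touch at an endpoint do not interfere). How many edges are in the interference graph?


Check all pairs for overlapping intervals.
Two intervals (s1,e1) and (s2,e2) overlap if s1 < e2 and s2 < e1.
v0 (15-18) vs v1..v6: overlaps v2, v3, v6 -> 3
v1 (4-8) vs v2..v6: overlaps v4, v5 -> 2
v2 (13-19) vs v3..v6: overlaps v3, v6 -> 2
v3 (12-19) vs v4..v6: overlaps v6 -> 1
v4 (5-8) vs v5..v6: overlaps v5 -> 1
v5 (4-8) vs v6: overlaps none -> 0
Total overlapping pairs = 3 + 2 + 2 + 1 + 1 + 0 = 9

9


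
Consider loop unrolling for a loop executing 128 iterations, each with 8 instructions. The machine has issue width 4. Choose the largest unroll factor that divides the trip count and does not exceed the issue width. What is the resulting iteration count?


Largest divisor of 128 <= 4 is 4
New iterations = 128 / 4 = 32

32


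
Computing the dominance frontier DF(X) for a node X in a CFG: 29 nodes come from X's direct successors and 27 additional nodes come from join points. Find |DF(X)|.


DF(X) = direct successor contributions + join point contributions
= 29 + 27 = 56

56


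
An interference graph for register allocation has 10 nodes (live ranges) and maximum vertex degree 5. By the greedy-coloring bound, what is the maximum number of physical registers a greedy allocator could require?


Greedy coloring never needs more than (max_degree + 1) colors: when coloring a vertex, at most max_degree neighbors are already colored.
Upper bound = 5 + 1 = 6

6


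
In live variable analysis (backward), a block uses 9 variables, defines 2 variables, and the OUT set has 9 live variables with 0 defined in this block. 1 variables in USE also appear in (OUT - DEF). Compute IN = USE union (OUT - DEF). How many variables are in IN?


OUT - DEF: 9 - 0 = 9
|IN| = |USE| + |OUT - DEF| - |USE ∩ (OUT - DEF)| = 9 + 9 - 1 = 17

17


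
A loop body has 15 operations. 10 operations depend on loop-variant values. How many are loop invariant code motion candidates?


Invariant candidates = total - loop-dependent
= 15 - 10 = 5

5


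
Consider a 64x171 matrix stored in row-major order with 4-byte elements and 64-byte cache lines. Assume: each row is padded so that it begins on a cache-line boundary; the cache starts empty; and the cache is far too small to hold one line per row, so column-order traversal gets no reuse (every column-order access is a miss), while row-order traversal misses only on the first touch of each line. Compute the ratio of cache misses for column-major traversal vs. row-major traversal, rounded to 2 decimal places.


Each row occupies 171 * 4 = 684 bytes and starts on a line boundary, so it spans ceil(684 / 64) = 11 cache lines.
Row-major traversal misses (one per line touched): 64 * ceil(171 * 4 / 64) = 704
Column-major traversal misses (no reuse, every access misses): 64 * 171 = 10944
Ratio = 10944 / 704 = 15.55

15.55


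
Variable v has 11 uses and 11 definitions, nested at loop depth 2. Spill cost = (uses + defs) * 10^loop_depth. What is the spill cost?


uses + defs = 11 + 11 = 22
10^2 = 100
Spill cost = 22 * 100 = 2200

2200


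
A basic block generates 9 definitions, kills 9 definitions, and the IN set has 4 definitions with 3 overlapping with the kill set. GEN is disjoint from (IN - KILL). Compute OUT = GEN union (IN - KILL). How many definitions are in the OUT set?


IN - KILL: 4 - 3 = 1 surviving definitions
OUT = GEN + surviving = 9 + 1 = 10

10


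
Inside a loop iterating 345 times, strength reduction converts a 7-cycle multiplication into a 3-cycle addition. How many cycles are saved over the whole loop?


Per-iteration saving = 7 - 3 = 4
Total saved = 345 * 4 = 1380

1380


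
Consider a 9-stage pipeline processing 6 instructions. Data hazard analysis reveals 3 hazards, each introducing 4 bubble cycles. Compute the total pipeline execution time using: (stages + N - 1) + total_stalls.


Base cycles = 9 + 6 - 1 = 14
Total stalls = 3 * 4 = 12
Total = 14 + 12 = 26

26


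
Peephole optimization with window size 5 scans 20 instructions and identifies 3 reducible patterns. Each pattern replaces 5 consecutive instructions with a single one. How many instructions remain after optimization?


Each match removes 4 instructions.
Total removed = 3 * 4 = 12
Remaining = 20 - 12 = 8

8


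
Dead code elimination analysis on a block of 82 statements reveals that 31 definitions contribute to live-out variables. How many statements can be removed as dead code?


Dead code = total statements - live definitions
= 82 - 31 = 51

51


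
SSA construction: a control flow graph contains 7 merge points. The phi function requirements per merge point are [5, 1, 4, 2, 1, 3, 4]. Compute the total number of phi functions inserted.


Total phi functions = sum of phi functions at each join node
= 5 + 1 + 4 + 2 + 1 + 3 + 4 = 20

20


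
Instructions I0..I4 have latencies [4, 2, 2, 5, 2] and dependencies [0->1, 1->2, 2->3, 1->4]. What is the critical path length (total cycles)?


Compute longest path through dependency graph: dist(Ik) = max over predecessors of dist + latency(Ik).
dist(I0) = latency 4 = 4
dist(I1) = dist(I0) + 2 = 4 + 2 = 6
dist(I2) = dist(I1) + 2 = 6 + 2 = 8
dist(I3) = dist(I2) + 5 = 8 + 5 = 13
dist(I4) = dist(I1) + 2 = 6 + 2 = 8
Critical path = max dist = 13

13


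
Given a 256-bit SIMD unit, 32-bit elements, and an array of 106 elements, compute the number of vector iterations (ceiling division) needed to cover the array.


Width = 256 / 32 = 8 elements per vector op
Iterations = ceil(106 / 8) = 14

14


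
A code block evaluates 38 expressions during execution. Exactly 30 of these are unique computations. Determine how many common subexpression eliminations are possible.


CSE count = total expressions - unique expressions
= 38 - 30 = 8

8


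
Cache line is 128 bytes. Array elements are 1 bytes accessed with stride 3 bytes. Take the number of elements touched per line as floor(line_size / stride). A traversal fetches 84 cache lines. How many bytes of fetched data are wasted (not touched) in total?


Elements per line = floor(128 / 3) = 42
Bytes used per line = 42 * 1 = 42
Wasted per line = 128 - 42 = 86
Total wasted = 86 * 84 = 7224

7224


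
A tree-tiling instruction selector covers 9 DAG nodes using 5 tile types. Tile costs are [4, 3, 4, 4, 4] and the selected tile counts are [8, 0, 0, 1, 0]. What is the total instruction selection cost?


Total cost = sum(count_i * cost_i)
= 8*4 + 0*3 + 0*4 + 1*4 + 0*4
= 36

36


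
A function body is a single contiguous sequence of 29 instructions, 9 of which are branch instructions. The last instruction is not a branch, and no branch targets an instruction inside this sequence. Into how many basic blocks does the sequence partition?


With no in-sequence branch targets, the leaders are the first instruction plus the instruction after each branch.
Number of basic blocks = branches + 1
= 9 + 1 = 10

10


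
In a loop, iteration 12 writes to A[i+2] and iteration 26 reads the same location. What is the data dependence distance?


Distance = read iteration - write iteration
= 26 - 12 = 14

14


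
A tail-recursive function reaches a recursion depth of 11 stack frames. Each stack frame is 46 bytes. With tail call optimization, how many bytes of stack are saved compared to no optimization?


Without TCO: 11 * 46 = 506 bytes
With TCO: reuse 1 frame = 46 bytes
Savings = 506 - 46 = 460

460


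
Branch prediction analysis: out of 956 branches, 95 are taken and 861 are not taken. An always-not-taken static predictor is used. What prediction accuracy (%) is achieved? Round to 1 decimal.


Predictor: always-not-taken
Correct predictions = 861
Accuracy = 861 / 956 * 100 = 90.1%

90.1


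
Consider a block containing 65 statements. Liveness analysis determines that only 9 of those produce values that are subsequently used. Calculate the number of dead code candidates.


Dead code = total statements - live definitions
= 65 - 9 = 56

56


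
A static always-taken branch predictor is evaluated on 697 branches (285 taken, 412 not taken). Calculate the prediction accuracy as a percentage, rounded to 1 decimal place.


Predictor: always-taken
Correct predictions = 285
Accuracy = 285 / 697 * 100 = 40.9%

40.9


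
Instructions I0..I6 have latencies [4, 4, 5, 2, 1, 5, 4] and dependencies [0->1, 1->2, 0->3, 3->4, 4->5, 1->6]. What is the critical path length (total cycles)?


Compute longest path through dependency graph: dist(Ik) = max over predecessors of dist + latency(Ik).
dist(I0) = latency 4 = 4
dist(I1) = dist(I0) + 4 = 4 + 4 = 8
dist(I2) = dist(I1) + 5 = 8 + 5 = 13
dist(I3) = dist(I0) + 2 = 4 + 2 = 6
dist(I4) = dist(I3) + 1 = 6 + 1 = 7
dist(I5) = dist(I4) + 5 = 7 + 5 = 12
dist(I6) = dist(I1) + 4 = 8 + 4 = 12
Critical path = max dist = 13

13


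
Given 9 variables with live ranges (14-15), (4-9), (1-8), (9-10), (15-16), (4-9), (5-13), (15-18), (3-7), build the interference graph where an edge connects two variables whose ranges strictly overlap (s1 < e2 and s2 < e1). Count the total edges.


Check all pairs for overlapping intervals.
Two intervals (s1,e1) and (s2,e2) overlap if s1 < e2 and s2 < e1.
v0 (14-15) vs v1..v8: overlaps none -> 0
v1 (4-9) vs v2..v8: overlaps v2, v5, v6, v8 -> 4
v2 (1-8) vs v3..v8: overlaps v5, v6, v8 -> 3
v3 (9-10) vs v4..v8: overlaps v6 -> 1
v4 (15-16) vs v5..v8: overlaps v7 -> 1
v5 (4-9) vs v6..v8: overlaps v6, v8 -> 2
v6 (5-13) vs v7..v8: overlaps v8 -> 1
v7 (15-18) vs v8: overlaps none -> 0
Total overlapping pairs = 0 + 4 + 3 + 1 + 1 + 2 + 1 + 0 = 12

12


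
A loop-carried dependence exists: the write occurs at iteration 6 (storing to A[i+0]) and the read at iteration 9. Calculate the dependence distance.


Distance = read iteration - write iteration
= 9 - 6 = 3

3


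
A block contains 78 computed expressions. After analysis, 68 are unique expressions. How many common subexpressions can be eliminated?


CSE count = total expressions - unique expressions
= 78 - 68 = 10

10


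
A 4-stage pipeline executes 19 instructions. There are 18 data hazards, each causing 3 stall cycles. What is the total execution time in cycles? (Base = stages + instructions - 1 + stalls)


Base cycles = 4 + 19 - 1 = 22
Total stalls = 18 * 3 = 54
Total = 22 + 54 = 76

76


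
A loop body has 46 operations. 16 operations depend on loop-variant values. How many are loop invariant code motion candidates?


Invariant candidates = total - loop-dependent
= 46 - 16 = 30

30


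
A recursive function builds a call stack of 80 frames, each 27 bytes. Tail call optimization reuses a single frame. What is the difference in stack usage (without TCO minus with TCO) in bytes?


Without TCO: 80 * 27 = 2160 bytes
With TCO: reuse 1 frame = 27 bytes
Savings = 2160 - 27 = 2133

2133


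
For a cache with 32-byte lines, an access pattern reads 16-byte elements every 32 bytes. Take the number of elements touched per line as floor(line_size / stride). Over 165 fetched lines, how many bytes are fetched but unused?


Elements per line = floor(32 / 32) = 1
Bytes used per line = 1 * 16 = 16
Wasted per line = 32 - 16 = 16
Total wasted = 16 * 165 = 2640

2640


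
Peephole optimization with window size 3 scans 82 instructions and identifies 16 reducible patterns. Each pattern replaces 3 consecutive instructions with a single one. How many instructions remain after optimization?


Each match removes 2 instructions.
Total removed = 16 * 2 = 32
Remaining = 82 - 32 = 50

50


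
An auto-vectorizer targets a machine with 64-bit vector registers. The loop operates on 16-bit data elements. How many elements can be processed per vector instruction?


Width = SIMD bits / data type bits
= 64 / 16 = 4

4


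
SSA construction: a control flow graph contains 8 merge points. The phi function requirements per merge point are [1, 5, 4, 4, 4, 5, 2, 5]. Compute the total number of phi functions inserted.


Total phi functions = sum of phi functions at each join node
= 1 + 5 + 4 + 4 + 4 + 5 + 2 + 5 = 30

30


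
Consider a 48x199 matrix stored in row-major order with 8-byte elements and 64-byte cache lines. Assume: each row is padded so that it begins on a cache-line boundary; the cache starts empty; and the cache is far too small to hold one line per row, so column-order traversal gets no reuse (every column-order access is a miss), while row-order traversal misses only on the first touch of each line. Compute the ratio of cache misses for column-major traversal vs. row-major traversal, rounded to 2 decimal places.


Each row occupies 199 * 8 = 1592 bytes and starts on a line boundary, so it spans ceil(1592 / 64) = 25 cache lines.
Row-major traversal misses (one per line touched): 48 * ceil(199 * 8 / 64) = 1200
Column-major traversal misses (no reuse, every access misses): 48 * 199 = 9552
Ratio = 9552 / 1200 = 7.96

7.96


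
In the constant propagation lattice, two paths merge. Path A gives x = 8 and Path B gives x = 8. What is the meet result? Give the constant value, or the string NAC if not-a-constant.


Meet operation: if both paths give the same constant, result is that constant; if they differ, result is NAC (not-a-constant).
Path A: 8, Path B: 8 -> equal
Result: constant -> 8

8


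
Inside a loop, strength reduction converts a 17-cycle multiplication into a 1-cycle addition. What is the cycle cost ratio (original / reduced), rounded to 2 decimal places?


Ratio = mult_cost / add_cost = 17 / 1 = 17.0

17.0


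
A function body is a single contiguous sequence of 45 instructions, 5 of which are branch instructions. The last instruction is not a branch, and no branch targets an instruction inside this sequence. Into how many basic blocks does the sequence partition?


With no in-sequence branch targets, the leaders are the first instruction plus the instruction after each branch.
Number of basic blocks = branches + 1
= 5 + 1 = 6

6


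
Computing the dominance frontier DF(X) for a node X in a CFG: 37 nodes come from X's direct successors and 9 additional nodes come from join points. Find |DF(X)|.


DF(X) = direct successor contributions + join point contributions
= 37 + 9 = 46

46


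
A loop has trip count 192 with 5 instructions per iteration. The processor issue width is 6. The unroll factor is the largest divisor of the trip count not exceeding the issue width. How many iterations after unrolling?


Largest divisor of 192 <= 6 is 6
New iterations = 192 / 6 = 32

32


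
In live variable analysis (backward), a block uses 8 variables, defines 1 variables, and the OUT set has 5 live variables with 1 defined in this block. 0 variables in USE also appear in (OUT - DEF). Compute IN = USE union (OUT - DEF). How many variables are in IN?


OUT - DEF: 5 - 1 = 4
|IN| = |USE| + |OUT - DEF| - |USE ∩ (OUT - DEF)| = 8 + 4 - 0 = 12

12


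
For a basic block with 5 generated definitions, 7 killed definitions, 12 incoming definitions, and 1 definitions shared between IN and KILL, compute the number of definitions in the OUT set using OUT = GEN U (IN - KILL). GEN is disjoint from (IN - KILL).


IN - KILL: 12 - 1 = 11 surviving definitions
OUT = GEN + surviving = 5 + 11 = 16

16


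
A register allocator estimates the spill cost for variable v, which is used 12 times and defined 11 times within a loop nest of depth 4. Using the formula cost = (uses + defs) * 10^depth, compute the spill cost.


uses + defs = 12 + 11 = 23
10^4 = 10000
Spill cost = 23 * 10000 = 230000

230000


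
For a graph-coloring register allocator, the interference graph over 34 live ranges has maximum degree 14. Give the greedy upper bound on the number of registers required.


Greedy coloring never needs more than (max_degree + 1) colors: when coloring a vertex, at most max_degree neighbors are already colored.
Upper bound = 14 + 1 = 15

15


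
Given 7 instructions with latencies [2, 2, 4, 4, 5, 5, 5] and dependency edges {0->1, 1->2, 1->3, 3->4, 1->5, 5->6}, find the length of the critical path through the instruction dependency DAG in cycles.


Compute longest path through dependency graph: dist(Ik) = max over predecessors of dist + latency(Ik).
dist(I0) = latency 2 = 2
dist(I1) = dist(I0) + 2 = 2 + 2 = 4
dist(I2) = dist(I1) + 4 = 4 + 4 = 8
dist(I3) = dist(I1) + 4 = 4 + 4 = 8
dist(I4) = dist(I3) + 5 = 8 + 5 = 13
dist(I5) = dist(I1) + 5 = 4 + 5 = 9
dist(I6) = dist(I5) + 5 = 9 + 5 = 14
Critical path = max dist = 14

14


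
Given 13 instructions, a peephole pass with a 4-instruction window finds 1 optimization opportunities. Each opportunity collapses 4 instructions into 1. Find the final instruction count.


Each match removes 3 instructions.
Total removed = 1 * 3 = 3
Remaining = 13 - 3 = 10

10


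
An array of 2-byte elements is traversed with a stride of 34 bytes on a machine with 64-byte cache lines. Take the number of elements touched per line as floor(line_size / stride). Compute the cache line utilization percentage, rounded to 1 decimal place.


Elements per cache line = floor(64 / 34) = 1
Bytes used = 1 * 2 = 2
Utilization = 2 / 64 * 100 = 3.1%

3.1


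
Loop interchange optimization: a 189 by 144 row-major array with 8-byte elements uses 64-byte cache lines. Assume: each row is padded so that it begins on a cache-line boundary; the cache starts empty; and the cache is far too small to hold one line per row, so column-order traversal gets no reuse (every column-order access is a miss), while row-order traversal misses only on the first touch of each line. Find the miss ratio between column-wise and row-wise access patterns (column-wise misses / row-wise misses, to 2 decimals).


Each row occupies 144 * 8 = 1152 bytes and starts on a line boundary, so it spans ceil(1152 / 64) = 18 cache lines.
Row-major traversal misses (one per line touched): 189 * ceil(144 * 8 / 64) = 3402
Column-major traversal misses (no reuse, every access misses): 189 * 144 = 27216
Ratio = 27216 / 3402 = 8.0

8.0


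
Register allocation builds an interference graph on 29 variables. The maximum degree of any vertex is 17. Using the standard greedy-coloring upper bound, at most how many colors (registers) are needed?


Greedy coloring never needs more than (max_degree + 1) colors: when coloring a vertex, at most max_degree neighbors are already colored.
Upper bound = 17 + 1 = 18

18


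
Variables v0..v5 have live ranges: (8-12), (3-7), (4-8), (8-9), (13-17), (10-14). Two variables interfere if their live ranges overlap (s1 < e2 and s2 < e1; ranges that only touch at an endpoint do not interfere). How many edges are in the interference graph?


Check all pairs for overlapping intervals.
Two intervals (s1,e1) and (s2,e2) overlap if s1 < e2 and s2 < e1.
v0 (8-12) vs v1..v5: overlaps v3, v5 -> 2
v1 (3-7) vs v2..v5: overlaps v2 -> 1
v2 (4-8) vs v3..v5: overlaps none -> 0
v3 (8-9) vs v4..v5: overlaps none -> 0
v4 (13-17) vs v5: overlaps v5 -> 1
Total overlapping pairs = 2 + 1 + 0 + 0 + 1 = 4

4


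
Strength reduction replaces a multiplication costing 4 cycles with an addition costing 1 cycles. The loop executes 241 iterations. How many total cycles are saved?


Per-iteration saving = 4 - 1 = 3
Total saved = 241 * 3 = 723

723


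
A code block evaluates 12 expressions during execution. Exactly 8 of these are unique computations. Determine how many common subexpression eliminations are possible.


CSE count = total expressions - unique expressions
= 12 - 8 = 4

4


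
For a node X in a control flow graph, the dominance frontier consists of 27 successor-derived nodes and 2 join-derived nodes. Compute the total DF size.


DF(X) = direct successor contributions + join point contributions
= 27 + 2 = 29

29


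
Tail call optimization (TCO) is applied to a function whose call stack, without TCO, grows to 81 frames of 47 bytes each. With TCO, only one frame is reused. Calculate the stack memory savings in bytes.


Without TCO: 81 * 47 = 3807 bytes
With TCO: reuse 1 frame = 47 bytes
Savings = 3807 - 47 = 3760

3760


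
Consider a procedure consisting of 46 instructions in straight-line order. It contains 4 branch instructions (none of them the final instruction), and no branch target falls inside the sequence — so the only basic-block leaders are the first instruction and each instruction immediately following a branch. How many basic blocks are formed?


With no in-sequence branch targets, the leaders are the first instruction plus the instruction after each branch.
Number of basic blocks = branches + 1
= 4 + 1 = 5

5


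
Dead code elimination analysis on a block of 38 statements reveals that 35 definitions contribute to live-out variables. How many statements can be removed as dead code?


Dead code = total statements - live definitions
= 38 - 35 = 3

3
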